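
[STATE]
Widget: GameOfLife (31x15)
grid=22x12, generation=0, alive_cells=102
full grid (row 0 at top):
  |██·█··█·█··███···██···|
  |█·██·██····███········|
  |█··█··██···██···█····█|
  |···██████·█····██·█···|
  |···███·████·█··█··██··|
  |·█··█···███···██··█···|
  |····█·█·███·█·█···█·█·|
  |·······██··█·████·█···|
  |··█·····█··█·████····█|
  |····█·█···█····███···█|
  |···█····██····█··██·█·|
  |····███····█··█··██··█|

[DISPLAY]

Gen: 0                         
██·█··█·█··███···██···         
█·██·██····███········         
█··█··██···██···█····█         
···██████·█····██·█···         
···███·████·█··█··██··         
·█··█···███···██··█···         
····█·█·███·█·█···█·█·         
·······██··█·████·█···         
··█·····█··█·████····█         
····█·█···█····███···█         
···█····██····█··██·█·         
····███····█··█··██··█         
                               
                               


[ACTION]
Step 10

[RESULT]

Gen: 10                        
·█···██···██·█·█······         
█·█···█···██···█······         
██·█·█····██··········         
█·█··█·········██·····         
█·█·········██·██·····         
·██···········███·····         
······················         
·······██·············         
·······██·······█·····         
··············█·██·█··         
·······█·█····█·█·█·█·         
·······███·········██·         
                               
                               


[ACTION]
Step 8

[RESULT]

Gen: 18                        
················█·····         
·······██······█·█····         
·█······██·····█··█···         
················█·█···         
··██··················         
·█·█··················         
·███··················         
·██····█··············         
·······█·······██·····         
···············██·····         
···················██·         
···················██·         
                               
                               


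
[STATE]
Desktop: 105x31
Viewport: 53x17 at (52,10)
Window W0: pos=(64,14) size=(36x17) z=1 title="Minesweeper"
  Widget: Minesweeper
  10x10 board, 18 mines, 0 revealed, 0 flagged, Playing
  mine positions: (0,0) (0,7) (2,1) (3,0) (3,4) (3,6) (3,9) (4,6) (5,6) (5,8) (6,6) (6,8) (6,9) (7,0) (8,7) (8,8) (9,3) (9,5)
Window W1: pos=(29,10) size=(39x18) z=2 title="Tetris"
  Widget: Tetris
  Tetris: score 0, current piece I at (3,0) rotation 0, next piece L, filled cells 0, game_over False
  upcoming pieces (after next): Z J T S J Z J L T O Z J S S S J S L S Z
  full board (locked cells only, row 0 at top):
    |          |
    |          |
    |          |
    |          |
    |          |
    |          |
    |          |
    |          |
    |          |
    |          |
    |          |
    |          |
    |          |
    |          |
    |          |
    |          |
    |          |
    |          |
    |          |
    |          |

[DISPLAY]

━━━━━━━━━━━━━━━┓                                     
               ┃                                     
───────────────┨                                     
               ┃                                     
               ┃━━━━━━━━━━━━━━━━━━━━━━━━━━━━━━━┓     
               ┃nesweeper                      ┃     
               ┃───────────────────────────────┨     
               ┃■■■■■■■                        ┃     
               ┃■■■■■■■                        ┃     
               ┃■■■■■■■                        ┃     
               ┃■■■■■■■                        ┃     
               ┃■■■■■■■                        ┃     
               ┃■■■■■■■                        ┃     
               ┃■■■■■■■                        ┃     
               ┃■■■■■■■                        ┃     
               ┃■■■■■■■                        ┃     
               ┃■■■■■■■                        ┃     


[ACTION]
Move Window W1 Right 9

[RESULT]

━━━━━━━━━━━━━━━━━━━━━━━━┓                            
                        ┃                            
────────────────────────┨                            
xt:                     ┃                            
▒                       ┃━━━━━━━━━━━━━━━━━━━━━━┓     
▒                       ┃                      ┃     
                        ┃──────────────────────┨     
                        ┃                      ┃     
                        ┃                      ┃     
ore:                    ┃                      ┃     
                        ┃                      ┃     
                        ┃                      ┃     
                        ┃                      ┃     
                        ┃                      ┃     
                        ┃                      ┃     
                        ┃                      ┃     
                        ┃                      ┃     


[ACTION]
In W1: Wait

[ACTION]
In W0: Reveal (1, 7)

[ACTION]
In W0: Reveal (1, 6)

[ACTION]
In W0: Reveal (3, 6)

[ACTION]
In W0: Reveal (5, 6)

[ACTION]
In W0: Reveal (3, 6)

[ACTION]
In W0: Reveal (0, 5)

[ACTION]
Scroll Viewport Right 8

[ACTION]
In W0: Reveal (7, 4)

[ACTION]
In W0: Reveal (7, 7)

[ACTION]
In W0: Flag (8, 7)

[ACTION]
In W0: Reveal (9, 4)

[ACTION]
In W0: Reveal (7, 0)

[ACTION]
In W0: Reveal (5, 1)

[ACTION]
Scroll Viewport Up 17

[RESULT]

                                                     
                                                     
                                                     
                                                     
                                                     
                                                     
                                                     
                                                     
                                                     
                                                     
━━━━━━━━━━━━━━━━━━━━━━━━┓                            
                        ┃                            
────────────────────────┨                            
xt:                     ┃                            
▒                       ┃━━━━━━━━━━━━━━━━━━━━━━┓     
▒                       ┃                      ┃     
                        ┃──────────────────────┨     


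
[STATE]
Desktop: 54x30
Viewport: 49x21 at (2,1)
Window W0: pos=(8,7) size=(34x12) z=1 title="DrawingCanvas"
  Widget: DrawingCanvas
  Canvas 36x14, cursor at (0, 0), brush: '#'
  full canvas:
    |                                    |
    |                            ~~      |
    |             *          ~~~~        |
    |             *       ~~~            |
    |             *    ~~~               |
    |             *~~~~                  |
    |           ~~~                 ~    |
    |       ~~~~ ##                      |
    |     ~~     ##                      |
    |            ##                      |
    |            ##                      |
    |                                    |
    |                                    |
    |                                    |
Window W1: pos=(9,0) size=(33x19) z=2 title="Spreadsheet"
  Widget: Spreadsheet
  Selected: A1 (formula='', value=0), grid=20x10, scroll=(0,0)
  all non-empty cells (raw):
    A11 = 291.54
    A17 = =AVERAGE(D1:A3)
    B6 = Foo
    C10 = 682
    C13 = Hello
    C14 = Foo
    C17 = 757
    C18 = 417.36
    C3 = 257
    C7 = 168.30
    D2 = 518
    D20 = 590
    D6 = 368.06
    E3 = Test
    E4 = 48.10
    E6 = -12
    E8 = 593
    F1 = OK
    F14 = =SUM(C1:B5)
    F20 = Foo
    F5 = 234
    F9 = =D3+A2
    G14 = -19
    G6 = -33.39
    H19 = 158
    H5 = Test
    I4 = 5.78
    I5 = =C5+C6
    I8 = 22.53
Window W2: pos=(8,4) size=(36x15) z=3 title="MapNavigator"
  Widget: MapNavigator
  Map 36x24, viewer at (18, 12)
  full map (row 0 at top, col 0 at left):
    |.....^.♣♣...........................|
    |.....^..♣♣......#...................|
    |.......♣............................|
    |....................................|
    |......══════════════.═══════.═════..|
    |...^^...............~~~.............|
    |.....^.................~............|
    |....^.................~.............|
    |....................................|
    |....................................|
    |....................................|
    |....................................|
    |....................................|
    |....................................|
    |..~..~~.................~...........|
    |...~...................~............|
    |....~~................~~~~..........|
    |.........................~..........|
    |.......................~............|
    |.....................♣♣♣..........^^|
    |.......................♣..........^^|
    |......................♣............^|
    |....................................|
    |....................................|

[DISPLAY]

       ┃ Spreadsheet                   ┃         
       ┠───────────────────────────────┨         
       ┃A1:                            ┃         
      ┏━━━━━━━━━━━━━━━━━━━━━━━━━━━━━━━━━━┓       
      ┃ MapNavigator                     ┃       
      ┠──────────────────────────────────┨       
      ┃...^.................~............┃       
      ┃..................................┃       
      ┃..................................┃       
      ┃..................................┃       
      ┃..................................┃       
      ┃.................@................┃       
      ┃..................................┃       
      ┃.~..~~.................~..........┃       
      ┃..~...................~...........┃       
      ┃...~~................~~~~.........┃       
      ┃........................~.........┃       
      ┗━━━━━━━━━━━━━━━━━━━━━━━━━━━━━━━━━━┛       
                                                 
                                                 
                                                 


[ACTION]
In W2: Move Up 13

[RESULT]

       ┃ Spreadsheet                   ┃         
       ┠───────────────────────────────┨         
       ┃A1:                            ┃         
      ┏━━━━━━━━━━━━━━━━━━━━━━━━━━━━━━━━━━┓       
      ┃ MapNavigator                     ┃       
      ┠──────────────────────────────────┨       
      ┃                                  ┃       
      ┃                                  ┃       
      ┃                                  ┃       
      ┃                                  ┃       
      ┃                                  ┃       
      ┃....^.♣♣.........@................┃       
      ┃....^..♣♣......#..................┃       
      ┃......♣...........................┃       
      ┃..................................┃       
      ┃.....══════════════.═══════.═════.┃       
      ┃..^^...............~~~............┃       
      ┗━━━━━━━━━━━━━━━━━━━━━━━━━━━━━━━━━━┛       
                                                 
                                                 
                                                 


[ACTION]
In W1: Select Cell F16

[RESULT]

       ┃ Spreadsheet                   ┃         
       ┠───────────────────────────────┨         
       ┃F16:                           ┃         
      ┏━━━━━━━━━━━━━━━━━━━━━━━━━━━━━━━━━━┓       
      ┃ MapNavigator                     ┃       
      ┠──────────────────────────────────┨       
      ┃                                  ┃       
      ┃                                  ┃       
      ┃                                  ┃       
      ┃                                  ┃       
      ┃                                  ┃       
      ┃....^.♣♣.........@................┃       
      ┃....^..♣♣......#..................┃       
      ┃......♣...........................┃       
      ┃..................................┃       
      ┃.....══════════════.═══════.═════.┃       
      ┃..^^...............~~~............┃       
      ┗━━━━━━━━━━━━━━━━━━━━━━━━━━━━━━━━━━┛       
                                                 
                                                 
                                                 


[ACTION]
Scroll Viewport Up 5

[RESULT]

       ┏━━━━━━━━━━━━━━━━━━━━━━━━━━━━━━━┓         
       ┃ Spreadsheet                   ┃         
       ┠───────────────────────────────┨         
       ┃F16:                           ┃         
      ┏━━━━━━━━━━━━━━━━━━━━━━━━━━━━━━━━━━┓       
      ┃ MapNavigator                     ┃       
      ┠──────────────────────────────────┨       
      ┃                                  ┃       
      ┃                                  ┃       
      ┃                                  ┃       
      ┃                                  ┃       
      ┃                                  ┃       
      ┃....^.♣♣.........@................┃       
      ┃....^..♣♣......#..................┃       
      ┃......♣...........................┃       
      ┃..................................┃       
      ┃.....══════════════.═══════.═════.┃       
      ┃..^^...............~~~............┃       
      ┗━━━━━━━━━━━━━━━━━━━━━━━━━━━━━━━━━━┛       
                                                 
                                                 


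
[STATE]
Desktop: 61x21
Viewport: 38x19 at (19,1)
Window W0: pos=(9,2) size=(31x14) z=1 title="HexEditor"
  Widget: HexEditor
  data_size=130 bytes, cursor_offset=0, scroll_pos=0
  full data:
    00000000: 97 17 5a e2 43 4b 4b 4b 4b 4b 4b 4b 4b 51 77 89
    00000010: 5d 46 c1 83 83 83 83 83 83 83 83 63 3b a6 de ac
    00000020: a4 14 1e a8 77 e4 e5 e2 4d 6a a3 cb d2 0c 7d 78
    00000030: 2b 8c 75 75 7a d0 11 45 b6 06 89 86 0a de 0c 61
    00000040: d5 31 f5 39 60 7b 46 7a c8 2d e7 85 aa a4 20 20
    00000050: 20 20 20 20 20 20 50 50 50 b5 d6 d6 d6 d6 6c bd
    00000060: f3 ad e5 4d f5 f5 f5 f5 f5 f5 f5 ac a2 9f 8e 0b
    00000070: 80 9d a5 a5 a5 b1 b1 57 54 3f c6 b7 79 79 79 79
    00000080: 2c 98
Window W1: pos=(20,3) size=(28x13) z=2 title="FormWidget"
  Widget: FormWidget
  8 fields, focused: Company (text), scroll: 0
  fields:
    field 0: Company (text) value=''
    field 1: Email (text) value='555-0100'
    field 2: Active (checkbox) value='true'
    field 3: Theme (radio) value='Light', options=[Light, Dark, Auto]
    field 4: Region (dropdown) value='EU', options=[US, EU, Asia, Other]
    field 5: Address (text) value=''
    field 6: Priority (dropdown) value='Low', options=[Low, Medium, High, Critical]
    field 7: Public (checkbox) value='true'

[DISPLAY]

                                      
━━━━━━━━━━━━━━━━━━━━┓                 
r┏━━━━━━━━━━━━━━━━━━━━━━━━━━┓         
─┃ FormWidget               ┃         
 ┠──────────────────────────┨         
 ┃> Company:    [          ]┃         
 ┃  Email:      [555-0100  ]┃         
 ┃  Active:     [x]         ┃         
 ┃  Theme:      (●) Light  (┃         
 ┃  Region:     [EU       ▼]┃         
 ┃  Address:    [          ]┃         
 ┃  Priority:   [Low      ▼]┃         
 ┃  Public:     [x]         ┃         
 ┃                          ┃         
━┗━━━━━━━━━━━━━━━━━━━━━━━━━━┛         
                                      
                                      
                                      
                                      


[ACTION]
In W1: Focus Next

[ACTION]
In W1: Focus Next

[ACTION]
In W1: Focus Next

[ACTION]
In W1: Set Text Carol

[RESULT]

                                      
━━━━━━━━━━━━━━━━━━━━┓                 
r┏━━━━━━━━━━━━━━━━━━━━━━━━━━┓         
─┃ FormWidget               ┃         
 ┠──────────────────────────┨         
 ┃  Company:    [          ]┃         
 ┃  Email:      [555-0100  ]┃         
 ┃  Active:     [x]         ┃         
 ┃> Theme:      (●) Light  (┃         
 ┃  Region:     [EU       ▼]┃         
 ┃  Address:    [          ]┃         
 ┃  Priority:   [Low      ▼]┃         
 ┃  Public:     [x]         ┃         
 ┃                          ┃         
━┗━━━━━━━━━━━━━━━━━━━━━━━━━━┛         
                                      
                                      
                                      
                                      


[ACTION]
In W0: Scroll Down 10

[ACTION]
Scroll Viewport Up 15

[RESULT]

                                      
                                      
━━━━━━━━━━━━━━━━━━━━┓                 
r┏━━━━━━━━━━━━━━━━━━━━━━━━━━┓         
─┃ FormWidget               ┃         
 ┠──────────────────────────┨         
 ┃  Company:    [          ]┃         
 ┃  Email:      [555-0100  ]┃         
 ┃  Active:     [x]         ┃         
 ┃> Theme:      (●) Light  (┃         
 ┃  Region:     [EU       ▼]┃         
 ┃  Address:    [          ]┃         
 ┃  Priority:   [Low      ▼]┃         
 ┃  Public:     [x]         ┃         
 ┃                          ┃         
━┗━━━━━━━━━━━━━━━━━━━━━━━━━━┛         
                                      
                                      
                                      


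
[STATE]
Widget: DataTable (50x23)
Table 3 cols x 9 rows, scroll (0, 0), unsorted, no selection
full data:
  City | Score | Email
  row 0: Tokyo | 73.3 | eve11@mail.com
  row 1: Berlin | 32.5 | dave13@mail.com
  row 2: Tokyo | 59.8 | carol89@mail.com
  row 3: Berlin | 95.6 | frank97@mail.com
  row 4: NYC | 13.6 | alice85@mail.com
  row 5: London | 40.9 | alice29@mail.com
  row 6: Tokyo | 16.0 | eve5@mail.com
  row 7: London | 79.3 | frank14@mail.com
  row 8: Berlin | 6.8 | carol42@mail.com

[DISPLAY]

City  │Score│Email                                
──────┼─────┼────────────────                     
Tokyo │73.3 │eve11@mail.com                       
Berlin│32.5 │dave13@mail.com                      
Tokyo │59.8 │carol89@mail.com                     
Berlin│95.6 │frank97@mail.com                     
NYC   │13.6 │alice85@mail.com                     
London│40.9 │alice29@mail.com                     
Tokyo │16.0 │eve5@mail.com                        
London│79.3 │frank14@mail.com                     
Berlin│6.8  │carol42@mail.com                     
                                                  
                                                  
                                                  
                                                  
                                                  
                                                  
                                                  
                                                  
                                                  
                                                  
                                                  
                                                  


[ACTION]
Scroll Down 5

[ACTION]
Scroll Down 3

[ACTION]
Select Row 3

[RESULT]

City  │Score│Email                                
──────┼─────┼────────────────                     
Tokyo │73.3 │eve11@mail.com                       
Berlin│32.5 │dave13@mail.com                      
Tokyo │59.8 │carol89@mail.com                     
>erlin│95.6 │frank97@mail.com                     
NYC   │13.6 │alice85@mail.com                     
London│40.9 │alice29@mail.com                     
Tokyo │16.0 │eve5@mail.com                        
London│79.3 │frank14@mail.com                     
Berlin│6.8  │carol42@mail.com                     
                                                  
                                                  
                                                  
                                                  
                                                  
                                                  
                                                  
                                                  
                                                  
                                                  
                                                  
                                                  


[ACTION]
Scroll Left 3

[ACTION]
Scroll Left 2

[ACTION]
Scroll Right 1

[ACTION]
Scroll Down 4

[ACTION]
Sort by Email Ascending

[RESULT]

City  │Score│Email          ▲                     
──────┼─────┼────────────────                     
London│40.9 │alice29@mail.com                     
NYC   │13.6 │alice85@mail.com                     
Berlin│6.8  │carol42@mail.com                     
>okyo │59.8 │carol89@mail.com                     
Berlin│32.5 │dave13@mail.com                      
Tokyo │73.3 │eve11@mail.com                       
Tokyo │16.0 │eve5@mail.com                        
London│79.3 │frank14@mail.com                     
Berlin│95.6 │frank97@mail.com                     
                                                  
                                                  
                                                  
                                                  
                                                  
                                                  
                                                  
                                                  
                                                  
                                                  
                                                  
                                                  


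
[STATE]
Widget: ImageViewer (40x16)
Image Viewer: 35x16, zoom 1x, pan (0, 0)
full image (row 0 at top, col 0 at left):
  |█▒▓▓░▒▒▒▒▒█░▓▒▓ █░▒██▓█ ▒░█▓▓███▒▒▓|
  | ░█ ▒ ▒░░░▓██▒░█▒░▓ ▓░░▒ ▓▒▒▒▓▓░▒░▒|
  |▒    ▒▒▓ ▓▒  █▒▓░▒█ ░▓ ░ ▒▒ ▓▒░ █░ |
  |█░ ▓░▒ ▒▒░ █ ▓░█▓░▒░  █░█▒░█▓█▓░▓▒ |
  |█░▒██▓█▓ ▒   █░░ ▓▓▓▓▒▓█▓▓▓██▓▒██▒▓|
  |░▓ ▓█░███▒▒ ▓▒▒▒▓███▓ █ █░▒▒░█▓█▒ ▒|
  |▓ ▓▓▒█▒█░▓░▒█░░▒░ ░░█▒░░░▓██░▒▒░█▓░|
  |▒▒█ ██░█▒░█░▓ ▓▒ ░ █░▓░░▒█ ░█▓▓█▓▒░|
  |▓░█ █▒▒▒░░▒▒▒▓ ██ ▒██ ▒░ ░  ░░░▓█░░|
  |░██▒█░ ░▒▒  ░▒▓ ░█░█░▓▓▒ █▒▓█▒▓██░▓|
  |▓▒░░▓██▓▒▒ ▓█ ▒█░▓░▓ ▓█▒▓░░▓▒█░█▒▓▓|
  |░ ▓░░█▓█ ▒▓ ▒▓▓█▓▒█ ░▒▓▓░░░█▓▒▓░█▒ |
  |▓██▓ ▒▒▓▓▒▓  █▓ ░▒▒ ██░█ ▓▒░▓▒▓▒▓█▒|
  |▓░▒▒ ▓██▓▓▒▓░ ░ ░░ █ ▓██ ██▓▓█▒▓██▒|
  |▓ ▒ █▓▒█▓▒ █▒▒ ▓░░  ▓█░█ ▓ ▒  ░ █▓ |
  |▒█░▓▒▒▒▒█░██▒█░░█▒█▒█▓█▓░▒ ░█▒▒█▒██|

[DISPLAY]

█▒▓▓░▒▒▒▒▒█░▓▒▓ █░▒██▓█ ▒░█▓▓███▒▒▓     
 ░█ ▒ ▒░░░▓██▒░█▒░▓ ▓░░▒ ▓▒▒▒▓▓░▒░▒     
▒    ▒▒▓ ▓▒  █▒▓░▒█ ░▓ ░ ▒▒ ▓▒░ █░      
█░ ▓░▒ ▒▒░ █ ▓░█▓░▒░  █░█▒░█▓█▓░▓▒      
█░▒██▓█▓ ▒   █░░ ▓▓▓▓▒▓█▓▓▓██▓▒██▒▓     
░▓ ▓█░███▒▒ ▓▒▒▒▓███▓ █ █░▒▒░█▓█▒ ▒     
▓ ▓▓▒█▒█░▓░▒█░░▒░ ░░█▒░░░▓██░▒▒░█▓░     
▒▒█ ██░█▒░█░▓ ▓▒ ░ █░▓░░▒█ ░█▓▓█▓▒░     
▓░█ █▒▒▒░░▒▒▒▓ ██ ▒██ ▒░ ░  ░░░▓█░░     
░██▒█░ ░▒▒  ░▒▓ ░█░█░▓▓▒ █▒▓█▒▓██░▓     
▓▒░░▓██▓▒▒ ▓█ ▒█░▓░▓ ▓█▒▓░░▓▒█░█▒▓▓     
░ ▓░░█▓█ ▒▓ ▒▓▓█▓▒█ ░▒▓▓░░░█▓▒▓░█▒      
▓██▓ ▒▒▓▓▒▓  █▓ ░▒▒ ██░█ ▓▒░▓▒▓▒▓█▒     
▓░▒▒ ▓██▓▓▒▓░ ░ ░░ █ ▓██ ██▓▓█▒▓██▒     
▓ ▒ █▓▒█▓▒ █▒▒ ▓░░  ▓█░█ ▓ ▒  ░ █▓      
▒█░▓▒▒▒▒█░██▒█░░█▒█▒█▓█▓░▒ ░█▒▒█▒██     


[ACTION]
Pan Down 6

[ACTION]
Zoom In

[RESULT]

██░░  ▓▓░░▒▒  ▒▒▒▒░░  ██  ▓▓░░██▓▓░░▒▒░░
██░░  ▓▓░░▒▒  ▒▒▒▒░░  ██  ▓▓░░██▓▓░░▒▒░░
██░░▒▒████▓▓██▓▓  ▒▒      ██░░░░  ▓▓▓▓▓▓
██░░▒▒████▓▓██▓▓  ▒▒      ██░░░░  ▓▓▓▓▓▓
░░▓▓  ▓▓██░░██████▒▒▒▒  ▓▓▒▒▒▒▒▒▓▓██████
░░▓▓  ▓▓██░░██████▒▒▒▒  ▓▓▒▒▒▒▒▒▓▓██████
▓▓  ▓▓▓▓▒▒██▒▒██░░▓▓░░▒▒██░░░░▒▒░░  ░░░░
▓▓  ▓▓▓▓▒▒██▒▒██░░▓▓░░▒▒██░░░░▒▒░░  ░░░░
▒▒▒▒██  ████░░██▒▒░░██░░▓▓  ▓▓▒▒  ░░  ██
▒▒▒▒██  ████░░██▒▒░░██░░▓▓  ▓▓▒▒  ░░  ██
▓▓░░██  ██▒▒▒▒▒▒░░░░▒▒▒▒▒▒▓▓  ████  ▒▒██
▓▓░░██  ██▒▒▒▒▒▒░░░░▒▒▒▒▒▒▓▓  ████  ▒▒██
░░████▒▒██░░  ░░▒▒▒▒    ░░▒▒▓▓  ░░██░░██
░░████▒▒██░░  ░░▒▒▒▒    ░░▒▒▓▓  ░░██░░██
▓▓▒▒░░░░▓▓████▓▓▒▒▒▒  ▓▓██  ▒▒██░░▓▓░░▓▓
▓▓▒▒░░░░▓▓████▓▓▒▒▒▒  ▓▓██  ▒▒██░░▓▓░░▓▓


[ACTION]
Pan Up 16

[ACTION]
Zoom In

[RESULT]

███▒▒▒▓▓▓▓▓▓░░░▒▒▒▒▒▒▒▒▒▒▒▒▒▒▒███░░░▓▓▓▒
███▒▒▒▓▓▓▓▓▓░░░▒▒▒▒▒▒▒▒▒▒▒▒▒▒▒███░░░▓▓▓▒
███▒▒▒▓▓▓▓▓▓░░░▒▒▒▒▒▒▒▒▒▒▒▒▒▒▒███░░░▓▓▓▒
   ░░░███   ▒▒▒   ▒▒▒░░░░░░░░░▓▓▓██████▒
   ░░░███   ▒▒▒   ▒▒▒░░░░░░░░░▓▓▓██████▒
   ░░░███   ▒▒▒   ▒▒▒░░░░░░░░░▓▓▓██████▒
▒▒▒            ▒▒▒▒▒▒▓▓▓   ▓▓▓▒▒▒      █
▒▒▒            ▒▒▒▒▒▒▓▓▓   ▓▓▓▒▒▒      █
▒▒▒            ▒▒▒▒▒▒▓▓▓   ▓▓▓▒▒▒      █
███░░░   ▓▓▓░░░▒▒▒   ▒▒▒▒▒▒░░░   ███   ▓
███░░░   ▓▓▓░░░▒▒▒   ▒▒▒▒▒▒░░░   ███   ▓
███░░░   ▓▓▓░░░▒▒▒   ▒▒▒▒▒▒░░░   ███   ▓
███░░░▒▒▒██████▓▓▓███▓▓▓   ▒▒▒         █
███░░░▒▒▒██████▓▓▓███▓▓▓   ▒▒▒         █
███░░░▒▒▒██████▓▓▓███▓▓▓   ▒▒▒         █
░░░▓▓▓   ▓▓▓███░░░█████████▒▒▒▒▒▒   ▓▓▓▒


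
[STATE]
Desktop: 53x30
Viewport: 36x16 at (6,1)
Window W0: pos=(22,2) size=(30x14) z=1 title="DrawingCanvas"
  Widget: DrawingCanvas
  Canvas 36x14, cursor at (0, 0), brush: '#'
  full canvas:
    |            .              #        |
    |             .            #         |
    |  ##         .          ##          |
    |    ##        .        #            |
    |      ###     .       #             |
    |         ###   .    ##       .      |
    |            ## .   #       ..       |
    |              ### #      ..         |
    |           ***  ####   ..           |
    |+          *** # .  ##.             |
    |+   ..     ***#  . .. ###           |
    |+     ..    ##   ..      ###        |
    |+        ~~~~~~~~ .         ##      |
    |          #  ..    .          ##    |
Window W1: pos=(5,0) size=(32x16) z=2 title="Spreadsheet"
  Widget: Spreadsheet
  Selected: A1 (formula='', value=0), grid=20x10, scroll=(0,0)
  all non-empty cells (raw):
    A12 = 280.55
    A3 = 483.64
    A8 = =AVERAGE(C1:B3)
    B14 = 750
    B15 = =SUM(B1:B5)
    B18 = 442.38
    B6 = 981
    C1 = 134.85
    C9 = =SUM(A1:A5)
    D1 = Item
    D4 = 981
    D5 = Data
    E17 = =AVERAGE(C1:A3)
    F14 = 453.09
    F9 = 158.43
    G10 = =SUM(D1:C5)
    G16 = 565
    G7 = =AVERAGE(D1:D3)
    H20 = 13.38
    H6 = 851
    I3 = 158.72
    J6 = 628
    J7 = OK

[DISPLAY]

 Spreadsheet                  ┃     
──────────────────────────────┨━━━━━
A1:                           ┃     
       A       B       C      ┃─────
------------------------------┃     
  1      [0]       0  134.85It┃     
  2        0       0       0  ┃     
  3   483.64       0       0  ┃.    
  4        0       0       0  ┃.    
  5        0       0       0Da┃ .   
  6        0     981       0  ┃ .   
  7        0       0       0  ┃### #
  8    22.47       0       0  ┃  ###
  9        0       0  483.64  ┃ # . 
━━━━━━━━━━━━━━━━━━━━━━━━━━━━━━┛━━━━━
                                    


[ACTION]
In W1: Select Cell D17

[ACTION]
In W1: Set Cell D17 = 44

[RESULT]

 Spreadsheet                  ┃     
──────────────────────────────┨━━━━━
D17: 44                       ┃     
       A       B       C      ┃─────
------------------------------┃     
  1        0       0  134.85It┃     
  2        0       0       0  ┃     
  3   483.64       0       0  ┃.    
  4        0       0       0  ┃.    
  5        0       0       0Da┃ .   
  6        0     981       0  ┃ .   
  7        0       0       0  ┃### #
  8    22.47       0       0  ┃  ###
  9        0       0  483.64  ┃ # . 
━━━━━━━━━━━━━━━━━━━━━━━━━━━━━━┛━━━━━
                                    


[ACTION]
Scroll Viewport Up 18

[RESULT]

━━━━━━━━━━━━━━━━━━━━━━━━━━━━━━┓     
 Spreadsheet                  ┃     
──────────────────────────────┨━━━━━
D17: 44                       ┃     
       A       B       C      ┃─────
------------------------------┃     
  1        0       0  134.85It┃     
  2        0       0       0  ┃     
  3   483.64       0       0  ┃.    
  4        0       0       0  ┃.    
  5        0       0       0Da┃ .   
  6        0     981       0  ┃ .   
  7        0       0       0  ┃### #
  8    22.47       0       0  ┃  ###
  9        0       0  483.64  ┃ # . 
━━━━━━━━━━━━━━━━━━━━━━━━━━━━━━┛━━━━━


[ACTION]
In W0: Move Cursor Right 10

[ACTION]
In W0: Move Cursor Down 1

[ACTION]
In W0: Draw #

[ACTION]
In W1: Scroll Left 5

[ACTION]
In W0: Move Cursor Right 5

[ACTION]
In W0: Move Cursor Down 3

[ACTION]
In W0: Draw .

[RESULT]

━━━━━━━━━━━━━━━━━━━━━━━━━━━━━━┓     
 Spreadsheet                  ┃     
──────────────────────────────┨━━━━━
D17: 44                       ┃     
       A       B       C      ┃─────
------------------------------┃     
  1        0       0  134.85It┃     
  2        0       0       0  ┃     
  3   483.64       0       0  ┃.    
  4        0       0       0  ┃..   
  5        0       0       0Da┃ .   
  6        0     981       0  ┃ .   
  7        0       0       0  ┃### #
  8    22.47       0       0  ┃  ###
  9        0       0  483.64  ┃ # . 
━━━━━━━━━━━━━━━━━━━━━━━━━━━━━━┛━━━━━


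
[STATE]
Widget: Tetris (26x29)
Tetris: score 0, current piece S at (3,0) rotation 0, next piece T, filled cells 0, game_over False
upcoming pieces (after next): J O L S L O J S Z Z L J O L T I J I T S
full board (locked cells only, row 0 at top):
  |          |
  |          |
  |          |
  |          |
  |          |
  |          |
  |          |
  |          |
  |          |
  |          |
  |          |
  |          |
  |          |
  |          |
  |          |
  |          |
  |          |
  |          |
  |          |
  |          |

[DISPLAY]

    ░░    │Next:          
   ░░     │ ▒             
          │▒▒▒            
          │               
          │               
          │               
          │Score:         
          │0              
          │               
          │               
          │               
          │               
          │               
          │               
          │               
          │               
          │               
          │               
          │               
          │               
          │               
          │               
          │               
          │               
          │               
          │               
          │               
          │               
          │               


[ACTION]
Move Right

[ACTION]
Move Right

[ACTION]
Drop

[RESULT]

          │Next:          
      ░░  │ ▒             
     ░░   │▒▒▒            
          │               
          │               
          │               
          │Score:         
          │0              
          │               
          │               
          │               
          │               
          │               
          │               
          │               
          │               
          │               
          │               
          │               
          │               
          │               
          │               
          │               
          │               
          │               
          │               
          │               
          │               
          │               


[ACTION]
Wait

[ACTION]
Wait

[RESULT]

          │Next:          
          │ ▒             
          │▒▒▒            
      ░░  │               
     ░░   │               
          │               
          │Score:         
          │0              
          │               
          │               
          │               
          │               
          │               
          │               
          │               
          │               
          │               
          │               
          │               
          │               
          │               
          │               
          │               
          │               
          │               
          │               
          │               
          │               
          │               
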